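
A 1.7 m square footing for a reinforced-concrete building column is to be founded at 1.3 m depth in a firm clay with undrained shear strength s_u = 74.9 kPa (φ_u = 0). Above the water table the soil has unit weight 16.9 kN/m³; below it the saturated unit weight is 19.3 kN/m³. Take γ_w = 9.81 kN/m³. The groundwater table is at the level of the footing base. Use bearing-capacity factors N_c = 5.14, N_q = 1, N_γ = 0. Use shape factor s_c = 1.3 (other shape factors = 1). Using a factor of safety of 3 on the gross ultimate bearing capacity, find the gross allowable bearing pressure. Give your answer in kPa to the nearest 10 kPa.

q_all ≈ 170 kPa

q = γ·D_f = 16.9 × 1.3 = 21.97 kPa.
c·N_c·s_c = 74.9 × 5.14 × 1.3 = 500.48 kPa
q·N_q = 21.97 × 1 = 21.97 kPa
q_ult = 500.48 + 21.97 = 522.45 kPa.
q_all = 522.45 / 3 = 174.15 kPa.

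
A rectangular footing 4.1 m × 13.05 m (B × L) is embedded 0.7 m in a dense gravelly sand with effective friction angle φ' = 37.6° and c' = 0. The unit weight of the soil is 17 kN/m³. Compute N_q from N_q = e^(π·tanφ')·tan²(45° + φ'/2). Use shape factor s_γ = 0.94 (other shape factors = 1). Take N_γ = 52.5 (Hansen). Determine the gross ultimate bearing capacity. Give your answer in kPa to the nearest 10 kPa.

tan37.6° = 0.7701, so N_q = e^(π×0.7701)·tan²(63.8°) = 11.239 × 4.13 = 46.42.
q = γ·D_f = 17 × 0.7 = 11.9 kPa.
q·N_q = 11.9 × 46.417 = 552.36 kPa
0.5·γ·B·N_γ·s_γ = 0.5 × 17 × 4.1 × 52.5 × 0.94 = 1719.8 kPa
q_ult = 552.36 + 1719.8 = 2272.2 kPa.

q_ult ≈ 2270 kPa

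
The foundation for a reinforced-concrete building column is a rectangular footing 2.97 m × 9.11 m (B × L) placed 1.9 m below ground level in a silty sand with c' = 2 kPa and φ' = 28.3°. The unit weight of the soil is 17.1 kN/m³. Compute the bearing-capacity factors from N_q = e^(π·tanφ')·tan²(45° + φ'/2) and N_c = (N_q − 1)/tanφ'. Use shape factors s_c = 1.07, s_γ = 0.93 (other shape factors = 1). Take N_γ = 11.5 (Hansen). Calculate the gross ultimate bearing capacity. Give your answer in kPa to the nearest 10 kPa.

tan28.3° = 0.5384, so N_q = e^(π×0.5384)·tan²(59.15°) = 5.428 × 2.803 = 15.21.
N_c = (15.21 − 1)/tan28.3° = 26.4.
q = γ·D_f = 17.1 × 1.9 = 32.49 kPa.
c·N_c·s_c = 2 × 26.399 × 1.07 = 56.493 kPa
q·N_q = 32.49 × 15.214 = 494.31 kPa
0.5·γ·B·N_γ·s_γ = 0.5 × 17.1 × 2.97 × 11.5 × 0.93 = 271.58 kPa
q_ult = 56.493 + 494.31 + 271.58 = 822.39 kPa.

q_ult ≈ 820 kPa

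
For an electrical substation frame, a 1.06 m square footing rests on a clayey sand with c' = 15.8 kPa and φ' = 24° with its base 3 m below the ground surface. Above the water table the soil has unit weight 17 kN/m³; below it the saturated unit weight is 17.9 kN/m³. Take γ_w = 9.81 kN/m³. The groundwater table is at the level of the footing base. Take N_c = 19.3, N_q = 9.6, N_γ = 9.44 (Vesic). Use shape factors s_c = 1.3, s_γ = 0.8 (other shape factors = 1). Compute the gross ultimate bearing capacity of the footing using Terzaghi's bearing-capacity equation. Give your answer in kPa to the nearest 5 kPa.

q = γ·D_f = 17 × 3 = 51 kPa.
For the ½γBN_γ term take γ' = 17.9 − 9.81 = 8.09 kN/m³ (soil below base is submerged).
c·N_c·s_c = 15.8 × 19.3 × 1.3 = 396.42 kPa
q·N_q = 51 × 9.6 = 489.6 kPa
0.5·γ·B·N_γ·s_γ = 0.5 × 8.09 × 1.06 × 9.44 × 0.8 = 32.381 kPa
q_ult = 396.42 + 489.6 + 32.381 = 918.4 kPa.

q_ult ≈ 920 kPa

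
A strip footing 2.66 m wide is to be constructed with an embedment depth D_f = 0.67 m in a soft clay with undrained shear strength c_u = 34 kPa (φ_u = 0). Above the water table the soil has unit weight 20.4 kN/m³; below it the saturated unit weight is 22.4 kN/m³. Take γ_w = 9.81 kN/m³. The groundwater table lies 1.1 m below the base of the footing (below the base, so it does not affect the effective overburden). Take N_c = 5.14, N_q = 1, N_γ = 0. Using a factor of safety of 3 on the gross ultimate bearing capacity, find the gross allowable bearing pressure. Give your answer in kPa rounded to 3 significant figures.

q = γ·D_f = 20.4 × 0.67 = 13.668 kPa.
c·N_c = 34 × 5.14 = 174.76 kPa
q·N_q = 13.668 × 1 = 13.668 kPa
q_ult = 174.76 + 13.668 = 188.43 kPa.
q_all = 188.43 / 3 = 62.809 kPa.

q_all ≈ 62.8 kPa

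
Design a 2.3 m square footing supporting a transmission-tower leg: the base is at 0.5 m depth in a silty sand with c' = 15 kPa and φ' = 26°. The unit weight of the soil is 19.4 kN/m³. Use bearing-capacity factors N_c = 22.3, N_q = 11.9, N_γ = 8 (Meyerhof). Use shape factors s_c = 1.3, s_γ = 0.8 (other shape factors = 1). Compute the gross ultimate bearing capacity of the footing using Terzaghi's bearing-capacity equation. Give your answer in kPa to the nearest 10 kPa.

q_ult ≈ 690 kPa

Effective surcharge at the founding depth q = γ·D_f = 19.4 × 0.5 = 9.7 kPa.
q_ult = c·N_c·s_c + q·N_q + 0.5·γ·B·N_γ·s_γ
     = 15 × 22.3 × 1.3 + 9.7 × 11.9 + 0.5 × 19.4 × 2.3 × 8 × 0.8
     = 434.85 + 115.43 + 142.78 = 693.06 kPa.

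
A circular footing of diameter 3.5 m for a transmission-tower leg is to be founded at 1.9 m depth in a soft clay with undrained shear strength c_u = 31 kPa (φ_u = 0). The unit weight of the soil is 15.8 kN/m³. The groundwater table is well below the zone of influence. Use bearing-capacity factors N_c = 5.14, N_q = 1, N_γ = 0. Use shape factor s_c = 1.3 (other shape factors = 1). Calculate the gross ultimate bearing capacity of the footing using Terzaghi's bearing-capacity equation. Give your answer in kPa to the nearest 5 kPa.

q_ult ≈ 235 kPa

Overburden at base level: q = 15.8 × 1.9 = 30.02 kPa.
Cohesion term c·N_c·s_c = 31 × 5.14 × 1.3 = 207.14 kPa; surcharge term q·N_q = 30.02 × 1 = 30.02 kPa.
q_ult = 207.14 + 30.02 = 237.16 kPa.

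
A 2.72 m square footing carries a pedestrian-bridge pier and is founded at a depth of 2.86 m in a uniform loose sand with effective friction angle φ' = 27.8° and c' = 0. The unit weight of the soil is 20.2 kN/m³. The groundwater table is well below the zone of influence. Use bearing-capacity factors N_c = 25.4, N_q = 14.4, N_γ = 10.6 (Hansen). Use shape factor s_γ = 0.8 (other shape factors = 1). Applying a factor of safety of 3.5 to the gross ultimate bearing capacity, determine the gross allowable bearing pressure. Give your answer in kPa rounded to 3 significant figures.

Effective surcharge at the founding depth q = γ·D_f = 20.2 × 2.86 = 57.772 kPa.
q_ult = q·N_q + 0.5·γ·B·N_γ·s_γ
     = 57.772 × 14.4 + 0.5 × 20.2 × 2.72 × 10.6 × 0.8
     = 831.92 + 232.96 = 1064.9 kPa.
q_all = q_ult / FS = 1064.9 / 3.5 = 304.25 kPa.

q_all ≈ 304 kPa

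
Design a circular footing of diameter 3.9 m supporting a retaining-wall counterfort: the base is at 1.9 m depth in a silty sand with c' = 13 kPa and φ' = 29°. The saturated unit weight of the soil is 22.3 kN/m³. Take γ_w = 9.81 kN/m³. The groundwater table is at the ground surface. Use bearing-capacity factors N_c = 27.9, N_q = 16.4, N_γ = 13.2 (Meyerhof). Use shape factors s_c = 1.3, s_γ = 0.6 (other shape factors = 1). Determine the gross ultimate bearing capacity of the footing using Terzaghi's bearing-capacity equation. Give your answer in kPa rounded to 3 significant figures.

q_ult ≈ 1050 kPa

γ' = 22.3 − 9.81 = 12.49 kN/m³ (submerged throughout). q = 12.49 × 1.9 = 23.731 kPa; the same γ' applies in the ½γBN_γ term.
c·N_c·s_c = 13 × 27.9 × 1.3 = 471.51 kPa
q·N_q = 23.731 × 16.4 = 389.19 kPa
0.5·γ·B·N_γ·s_γ = 0.5 × 12.49 × 3.9 × 13.2 × 0.6 = 192.9 kPa
q_ult = 471.51 + 389.19 + 192.9 = 1053.6 kPa.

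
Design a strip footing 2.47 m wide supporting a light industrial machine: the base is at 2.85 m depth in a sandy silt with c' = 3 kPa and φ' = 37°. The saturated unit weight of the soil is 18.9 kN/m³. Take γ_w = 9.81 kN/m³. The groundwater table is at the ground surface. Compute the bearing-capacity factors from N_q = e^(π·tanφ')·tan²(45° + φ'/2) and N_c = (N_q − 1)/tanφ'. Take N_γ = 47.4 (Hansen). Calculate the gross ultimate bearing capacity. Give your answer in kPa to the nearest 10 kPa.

tan37° = 0.7536, so N_q = e^(π×0.7536)·tan²(63.5°) = 10.669 × 4.023 = 42.92.
N_c = (42.92 − 1)/tan37° = 55.63.
With the water table at the surface the whole profile is submerged: γ' = 18.9 − 9.81 = 9.09 kN/m³, so q = γ'·D_f = 25.906 kPa; the same γ' applies in the ½γBN_γ term.
q_ult = c·N_c + q·N_q + 0.5·γ·B·N_γ
     = 3 × 55.63 + 25.906 × 42.92 + 0.5 × 9.09 × 2.47 × 47.4
     = 166.89 + 1111.9 + 532.12 = 1810.9 kPa.

q_ult ≈ 1810 kPa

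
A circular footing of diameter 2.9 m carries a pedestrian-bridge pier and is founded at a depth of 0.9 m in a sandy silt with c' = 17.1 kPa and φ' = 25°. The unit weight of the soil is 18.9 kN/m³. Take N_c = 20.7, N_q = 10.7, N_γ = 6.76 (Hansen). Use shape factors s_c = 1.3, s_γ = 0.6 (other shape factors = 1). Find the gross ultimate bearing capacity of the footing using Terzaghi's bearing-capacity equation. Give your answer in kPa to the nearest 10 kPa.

Effective surcharge at the founding depth q = γ·D_f = 18.9 × 0.9 = 17.01 kPa.
q_ult = c·N_c·s_c + q·N_q + 0.5·γ·B·N_γ·s_γ
     = 17.1 × 20.7 × 1.3 + 17.01 × 10.7 + 0.5 × 18.9 × 2.9 × 6.76 × 0.6
     = 460.16 + 182.01 + 111.15 = 753.32 kPa.

q_ult ≈ 750 kPa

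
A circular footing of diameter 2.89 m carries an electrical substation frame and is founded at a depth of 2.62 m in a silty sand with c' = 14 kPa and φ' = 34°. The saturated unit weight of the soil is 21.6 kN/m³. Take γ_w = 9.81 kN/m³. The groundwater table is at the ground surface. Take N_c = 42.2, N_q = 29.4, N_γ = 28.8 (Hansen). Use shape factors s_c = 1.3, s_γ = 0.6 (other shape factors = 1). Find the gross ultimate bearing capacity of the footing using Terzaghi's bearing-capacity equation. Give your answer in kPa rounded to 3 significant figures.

q_ult ≈ 1970 kPa

Water table at ground surface, so effective unit weight γ' = 21.6 − 9.81 = 11.79 kN/m³ is used throughout; overburden q = 11.79 × 2.62 = 30.89 kPa; the same γ' applies in the ½γBN_γ term.
Cohesion term c·N_c·s_c = 14 × 42.2 × 1.3 = 768.04 kPa; surcharge term q·N_q = 30.89 × 29.4 = 908.16 kPa; self-weight term 0.5·γ·B·N_γ·s_γ = 0.5 × 11.79 × 2.89 × 28.8 × 0.6 = 294.39 kPa.
q_ult = 768.04 + 908.16 + 294.39 = 1970.6 kPa.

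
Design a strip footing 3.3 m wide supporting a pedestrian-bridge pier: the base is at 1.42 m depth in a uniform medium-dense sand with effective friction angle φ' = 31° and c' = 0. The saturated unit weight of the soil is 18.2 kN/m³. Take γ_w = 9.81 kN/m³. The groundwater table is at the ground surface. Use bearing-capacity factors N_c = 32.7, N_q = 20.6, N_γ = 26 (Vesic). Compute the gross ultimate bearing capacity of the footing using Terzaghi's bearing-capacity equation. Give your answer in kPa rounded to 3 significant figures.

Water table at ground surface, so effective unit weight γ' = 18.2 − 9.81 = 8.39 kN/m³ is used throughout; overburden q = 8.39 × 1.42 = 11.914 kPa; the same γ' applies in the ½γBN_γ term.
Surcharge term q·N_q = 11.914 × 20.6 = 245.42 kPa; self-weight term 0.5·γ·B·N_γ = 0.5 × 8.39 × 3.3 × 26 = 359.93 kPa.
q_ult = 245.42 + 359.93 = 605.36 kPa.

q_ult ≈ 605 kPa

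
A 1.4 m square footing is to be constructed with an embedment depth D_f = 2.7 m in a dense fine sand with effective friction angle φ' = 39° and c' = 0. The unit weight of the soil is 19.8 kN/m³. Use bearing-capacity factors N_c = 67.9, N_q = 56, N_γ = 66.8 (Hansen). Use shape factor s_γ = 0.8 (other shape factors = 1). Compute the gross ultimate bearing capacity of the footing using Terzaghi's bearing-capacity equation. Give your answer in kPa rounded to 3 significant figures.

q_ult ≈ 3730 kPa

q = γ·D_f = 19.8 × 2.7 = 53.46 kPa.
q·N_q = 53.46 × 56 = 2993.8 kPa
0.5·γ·B·N_γ·s_γ = 0.5 × 19.8 × 1.4 × 66.8 × 0.8 = 740.68 kPa
q_ult = 2993.8 + 740.68 = 3734.4 kPa.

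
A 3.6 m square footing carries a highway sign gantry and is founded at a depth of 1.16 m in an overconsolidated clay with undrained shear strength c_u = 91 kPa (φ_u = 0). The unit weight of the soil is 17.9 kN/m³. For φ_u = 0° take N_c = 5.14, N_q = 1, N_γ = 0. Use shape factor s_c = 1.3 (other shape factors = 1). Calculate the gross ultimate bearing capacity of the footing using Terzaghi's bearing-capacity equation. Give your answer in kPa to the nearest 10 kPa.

q_ult ≈ 630 kPa

Overburden at base level: q = 17.9 × 1.16 = 20.764 kPa.
Cohesion term c·N_c·s_c = 91 × 5.14 × 1.3 = 608.06 kPa; surcharge term q·N_q = 20.764 × 1 = 20.764 kPa.
q_ult = 608.06 + 20.764 = 628.83 kPa.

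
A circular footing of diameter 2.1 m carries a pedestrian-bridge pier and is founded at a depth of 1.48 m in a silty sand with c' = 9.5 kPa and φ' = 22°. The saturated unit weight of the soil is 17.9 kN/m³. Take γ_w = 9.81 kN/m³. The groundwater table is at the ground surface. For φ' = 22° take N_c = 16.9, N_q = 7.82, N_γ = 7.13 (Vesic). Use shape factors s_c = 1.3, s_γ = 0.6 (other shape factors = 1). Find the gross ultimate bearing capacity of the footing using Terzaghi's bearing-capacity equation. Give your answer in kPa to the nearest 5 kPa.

q_ult ≈ 340 kPa

γ' = 17.9 − 9.81 = 8.09 kN/m³ (submerged throughout). q = 8.09 × 1.48 = 11.973 kPa; the same γ' applies in the ½γBN_γ term.
c·N_c·s_c = 9.5 × 16.9 × 1.3 = 208.71 kPa
q·N_q = 11.973 × 7.82 = 93.63 kPa
0.5·γ·B·N_γ·s_γ = 0.5 × 8.09 × 2.1 × 7.13 × 0.6 = 36.339 kPa
q_ult = 208.71 + 93.63 + 36.339 = 338.68 kPa.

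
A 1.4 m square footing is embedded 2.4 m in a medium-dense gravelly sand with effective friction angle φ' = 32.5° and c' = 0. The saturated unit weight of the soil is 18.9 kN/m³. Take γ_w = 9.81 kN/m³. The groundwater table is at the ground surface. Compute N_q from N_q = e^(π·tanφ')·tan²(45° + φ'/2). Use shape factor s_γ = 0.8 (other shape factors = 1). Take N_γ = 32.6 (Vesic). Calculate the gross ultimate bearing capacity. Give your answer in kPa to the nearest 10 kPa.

q_ult ≈ 700 kPa

tan32.5° = 0.6371, so N_q = e^(π×0.6371)·tan²(61.25°) = 7.4 × 3.322 = 24.58.
With the water table at the surface the whole profile is submerged: γ' = 18.9 − 9.81 = 9.09 kN/m³, so q = γ'·D_f = 21.816 kPa; the same γ' applies in the ½γBN_γ term.
q_ult = q·N_q + 0.5·γ·B·N_γ·s_γ
     = 21.816 × 24.585 + 0.5 × 9.09 × 1.4 × 32.6 × 0.8
     = 536.34 + 165.95 = 702.28 kPa.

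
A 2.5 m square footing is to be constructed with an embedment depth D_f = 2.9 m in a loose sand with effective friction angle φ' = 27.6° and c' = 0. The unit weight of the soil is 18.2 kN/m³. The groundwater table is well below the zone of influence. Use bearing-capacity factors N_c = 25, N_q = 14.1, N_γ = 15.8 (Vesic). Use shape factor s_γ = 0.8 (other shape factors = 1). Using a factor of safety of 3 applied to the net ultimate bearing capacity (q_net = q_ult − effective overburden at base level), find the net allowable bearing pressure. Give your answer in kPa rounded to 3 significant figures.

q_all(net) ≈ 326 kPa

Overburden at base level: q = 18.2 × 2.9 = 52.78 kPa.
Surcharge term q·N_q = 52.78 × 14.1 = 744.2 kPa; self-weight term 0.5·γ·B·N_γ·s_γ = 0.5 × 18.2 × 2.5 × 15.8 × 0.8 = 287.56 kPa.
q_ult = 744.2 + 287.56 = 1031.8 kPa.
Net ultimate: q_net = 1031.8 − 52.78 = 978.98 kPa.
q_all(net) = 978.98 / 3 = 326.33 kPa.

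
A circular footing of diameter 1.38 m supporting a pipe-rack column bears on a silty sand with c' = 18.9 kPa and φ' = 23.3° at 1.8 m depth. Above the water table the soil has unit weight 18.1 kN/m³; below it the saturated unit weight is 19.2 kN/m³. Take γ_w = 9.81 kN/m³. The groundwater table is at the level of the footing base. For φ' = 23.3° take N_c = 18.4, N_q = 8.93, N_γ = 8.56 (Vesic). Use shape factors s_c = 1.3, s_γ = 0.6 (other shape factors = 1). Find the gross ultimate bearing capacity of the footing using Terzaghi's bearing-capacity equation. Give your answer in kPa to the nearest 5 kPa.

q_ult ≈ 775 kPa

Effective surcharge at the founding depth q = γ·D_f = 18.1 × 1.8 = 32.58 kPa.
The water table coincides with the base, so in the self-weight term γ → γ' = 9.39 kN/m³.
q_ult = c·N_c·s_c + q·N_q + 0.5·γ·B·N_γ·s_γ
     = 18.9 × 18.4 × 1.3 + 32.58 × 8.93 + 0.5 × 9.39 × 1.38 × 8.56 × 0.6
     = 452.09 + 290.94 + 33.277 = 776.3 kPa.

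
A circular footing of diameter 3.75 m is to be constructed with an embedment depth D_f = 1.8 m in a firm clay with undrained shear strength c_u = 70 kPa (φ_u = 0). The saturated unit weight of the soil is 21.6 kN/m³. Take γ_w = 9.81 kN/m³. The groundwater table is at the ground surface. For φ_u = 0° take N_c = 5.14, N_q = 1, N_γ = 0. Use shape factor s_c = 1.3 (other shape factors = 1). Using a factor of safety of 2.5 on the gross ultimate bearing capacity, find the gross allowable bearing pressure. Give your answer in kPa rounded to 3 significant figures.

q_all ≈ 196 kPa

γ' = 21.6 − 9.81 = 11.79 kN/m³ (submerged throughout). q = 11.79 × 1.8 = 21.222 kPa.
c·N_c·s_c = 70 × 5.14 × 1.3 = 467.74 kPa
q·N_q = 21.222 × 1 = 21.222 kPa
q_ult = 467.74 + 21.222 = 488.96 kPa.
q_all = 488.96 / 2.5 = 195.58 kPa.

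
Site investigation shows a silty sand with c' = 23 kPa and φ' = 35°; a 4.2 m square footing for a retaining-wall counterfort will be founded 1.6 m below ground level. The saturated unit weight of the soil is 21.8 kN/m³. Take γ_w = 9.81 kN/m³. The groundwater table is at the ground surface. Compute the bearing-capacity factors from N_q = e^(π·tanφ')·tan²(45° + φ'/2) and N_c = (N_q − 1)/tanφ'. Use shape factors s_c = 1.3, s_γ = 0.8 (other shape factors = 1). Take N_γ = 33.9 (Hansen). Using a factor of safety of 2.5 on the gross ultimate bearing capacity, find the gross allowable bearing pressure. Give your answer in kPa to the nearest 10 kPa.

N_q = e^(π·tan35°)·tan²(62.5°) = 33.3; N_c = (N_q − 1)/tanφ' = 46.12.
Water table at ground surface, so effective unit weight γ' = 21.8 − 9.81 = 11.99 kN/m³ is used throughout; overburden q = 11.99 × 1.6 = 19.184 kPa; the same γ' applies in the ½γBN_γ term.
Cohesion term c·N_c·s_c = 23 × 46.124 × 1.3 = 1379.1 kPa; surcharge term q·N_q = 19.184 × 33.296 = 638.75 kPa; self-weight term 0.5·γ·B·N_γ·s_γ = 0.5 × 11.99 × 4.2 × 33.9 × 0.8 = 682.85 kPa.
q_ult = 1379.1 + 638.75 + 682.85 = 2700.7 kPa.
q_all = 2700.7 / 2.5 = 1080.3 kPa.

q_all ≈ 1080 kPa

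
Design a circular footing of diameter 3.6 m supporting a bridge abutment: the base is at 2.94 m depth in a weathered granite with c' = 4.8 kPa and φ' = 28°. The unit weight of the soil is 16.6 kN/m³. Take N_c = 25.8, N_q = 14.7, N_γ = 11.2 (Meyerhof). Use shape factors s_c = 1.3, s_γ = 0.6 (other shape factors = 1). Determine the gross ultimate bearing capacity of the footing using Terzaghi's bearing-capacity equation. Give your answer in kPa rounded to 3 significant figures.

Overburden at base level: q = 16.6 × 2.94 = 48.804 kPa.
Cohesion term c·N_c·s_c = 4.8 × 25.8 × 1.3 = 160.99 kPa; surcharge term q·N_q = 48.804 × 14.7 = 717.42 kPa; self-weight term 0.5·γ·B·N_γ·s_γ = 0.5 × 16.6 × 3.6 × 11.2 × 0.6 = 200.79 kPa.
q_ult = 160.99 + 717.42 + 200.79 = 1079.2 kPa.

q_ult ≈ 1080 kPa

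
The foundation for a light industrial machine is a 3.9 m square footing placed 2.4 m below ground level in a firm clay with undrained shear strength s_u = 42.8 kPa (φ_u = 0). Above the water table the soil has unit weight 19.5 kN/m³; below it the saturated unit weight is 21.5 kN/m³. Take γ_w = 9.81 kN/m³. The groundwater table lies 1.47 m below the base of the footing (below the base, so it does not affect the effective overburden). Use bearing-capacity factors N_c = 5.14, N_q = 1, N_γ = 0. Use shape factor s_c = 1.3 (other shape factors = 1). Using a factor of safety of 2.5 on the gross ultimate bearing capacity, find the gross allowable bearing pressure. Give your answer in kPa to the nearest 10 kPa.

q_all ≈ 130 kPa

Overburden at base level: q = 19.5 × 2.4 = 46.8 kPa.
Cohesion term c·N_c·s_c = 42.8 × 5.14 × 1.3 = 285.99 kPa; surcharge term q·N_q = 46.8 × 1 = 46.8 kPa.
q_ult = 285.99 + 46.8 = 332.79 kPa.
q_all = 332.79 / 2.5 = 133.12 kPa.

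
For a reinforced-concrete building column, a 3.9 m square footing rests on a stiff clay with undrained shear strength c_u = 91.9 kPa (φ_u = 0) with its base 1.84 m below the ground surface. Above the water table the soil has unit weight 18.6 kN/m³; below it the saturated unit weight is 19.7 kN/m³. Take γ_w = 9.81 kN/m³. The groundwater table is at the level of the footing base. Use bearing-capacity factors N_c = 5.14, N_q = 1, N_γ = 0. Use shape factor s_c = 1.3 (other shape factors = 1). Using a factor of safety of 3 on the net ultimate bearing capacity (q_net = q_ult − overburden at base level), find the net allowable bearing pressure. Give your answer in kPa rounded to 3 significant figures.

Overburden at base level: q = 18.6 × 1.84 = 34.224 kPa.
Cohesion term c·N_c·s_c = 91.9 × 5.14 × 1.3 = 614.08 kPa; surcharge term q·N_q = 34.224 × 1 = 34.224 kPa.
q_ult = 614.08 + 34.224 = 648.3 kPa.
q_net = 648.3 − 34.224 = 614.08 kPa.
q_all(net) = 614.08 / 3 = 204.69 kPa.

q_all(net) ≈ 205 kPa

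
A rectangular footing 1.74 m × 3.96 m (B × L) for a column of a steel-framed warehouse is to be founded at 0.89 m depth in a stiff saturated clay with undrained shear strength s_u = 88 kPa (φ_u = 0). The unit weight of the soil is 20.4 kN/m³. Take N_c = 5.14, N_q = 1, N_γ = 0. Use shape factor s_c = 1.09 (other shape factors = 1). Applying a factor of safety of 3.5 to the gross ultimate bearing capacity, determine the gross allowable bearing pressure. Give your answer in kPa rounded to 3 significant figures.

q = γ·D_f = 20.4 × 0.89 = 18.156 kPa.
c·N_c·s_c = 88 × 5.14 × 1.09 = 493.03 kPa
q·N_q = 18.156 × 1 = 18.156 kPa
q_ult = 493.03 + 18.156 = 511.18 kPa.
q_all = q_ult / FS = 511.18 / 3.5 = 146.05 kPa.

q_all ≈ 146 kPa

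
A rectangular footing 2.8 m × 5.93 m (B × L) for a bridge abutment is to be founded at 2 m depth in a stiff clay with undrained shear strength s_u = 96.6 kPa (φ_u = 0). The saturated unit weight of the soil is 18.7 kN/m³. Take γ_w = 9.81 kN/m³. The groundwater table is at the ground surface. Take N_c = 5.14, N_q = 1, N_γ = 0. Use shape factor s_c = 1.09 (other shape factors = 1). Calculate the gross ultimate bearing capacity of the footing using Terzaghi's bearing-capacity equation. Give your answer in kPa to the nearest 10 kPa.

With the water table at the surface the whole profile is submerged: γ' = 18.7 − 9.81 = 8.89 kN/m³, so q = γ'·D_f = 17.78 kPa.
q_ult = c·N_c·s_c + q·N_q
     = 96.6 × 5.14 × 1.09 + 17.78 × 1
     = 541.21 + 17.78 = 558.99 kPa.

q_ult ≈ 560 kPa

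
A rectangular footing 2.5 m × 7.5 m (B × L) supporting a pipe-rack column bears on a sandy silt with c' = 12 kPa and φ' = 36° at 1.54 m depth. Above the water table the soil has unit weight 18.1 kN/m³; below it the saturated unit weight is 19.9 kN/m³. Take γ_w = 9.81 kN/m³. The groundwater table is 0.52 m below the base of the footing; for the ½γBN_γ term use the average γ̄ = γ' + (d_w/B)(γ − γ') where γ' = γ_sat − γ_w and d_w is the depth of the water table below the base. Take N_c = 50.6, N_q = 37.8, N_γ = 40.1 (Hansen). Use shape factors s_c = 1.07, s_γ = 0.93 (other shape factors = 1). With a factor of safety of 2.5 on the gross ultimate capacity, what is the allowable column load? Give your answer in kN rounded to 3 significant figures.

Overburden at base level: q = 18.1 × 1.54 = 27.874 kPa.
The water table is 0.52 m below the base (< B = 2.5 m), so the ½γBN_γ term uses γ̄ = γ' + (d_w/B)(γ − γ') = 10.09 + (0.52/2.5)(18.1 − 10.09) = 11.756 kN/m³.
Cohesion term c·N_c·s_c = 12 × 50.6 × 1.07 = 649.7 kPa; surcharge term q·N_q = 27.874 × 37.8 = 1053.6 kPa; self-weight term 0.5·γ·B·N_γ·s_γ = 0.5 × 11.756 × 2.5 × 40.1 × 0.93 = 548.02 kPa.
q_ult = 649.7 + 1053.6 + 548.02 = 2251.4 kPa.
Gross allowable pressure q_all = 2251.4 / 2.5 = 900.55 kPa.
Footing area = 18.75 m², so allowable column load = 900.55 × 18.75 = 16885 kN.

P_all ≈ 16900 kN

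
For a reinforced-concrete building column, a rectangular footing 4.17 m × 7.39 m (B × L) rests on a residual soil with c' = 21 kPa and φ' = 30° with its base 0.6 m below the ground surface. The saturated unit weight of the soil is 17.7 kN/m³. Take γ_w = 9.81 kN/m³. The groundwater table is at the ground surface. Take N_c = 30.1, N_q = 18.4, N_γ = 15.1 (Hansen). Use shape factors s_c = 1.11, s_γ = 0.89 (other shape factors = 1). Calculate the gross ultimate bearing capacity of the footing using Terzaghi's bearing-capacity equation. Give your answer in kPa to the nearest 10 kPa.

q_ult ≈ 1010 kPa

γ' = 17.7 − 9.81 = 7.89 kN/m³ (submerged throughout). q = 7.89 × 0.6 = 4.734 kPa; the same γ' applies in the ½γBN_γ term.
c·N_c·s_c = 21 × 30.1 × 1.11 = 701.63 kPa
q·N_q = 4.734 × 18.4 = 87.106 kPa
0.5·γ·B·N_γ·s_γ = 0.5 × 7.89 × 4.17 × 15.1 × 0.89 = 221.08 kPa
q_ult = 701.63 + 87.106 + 221.08 = 1009.8 kPa.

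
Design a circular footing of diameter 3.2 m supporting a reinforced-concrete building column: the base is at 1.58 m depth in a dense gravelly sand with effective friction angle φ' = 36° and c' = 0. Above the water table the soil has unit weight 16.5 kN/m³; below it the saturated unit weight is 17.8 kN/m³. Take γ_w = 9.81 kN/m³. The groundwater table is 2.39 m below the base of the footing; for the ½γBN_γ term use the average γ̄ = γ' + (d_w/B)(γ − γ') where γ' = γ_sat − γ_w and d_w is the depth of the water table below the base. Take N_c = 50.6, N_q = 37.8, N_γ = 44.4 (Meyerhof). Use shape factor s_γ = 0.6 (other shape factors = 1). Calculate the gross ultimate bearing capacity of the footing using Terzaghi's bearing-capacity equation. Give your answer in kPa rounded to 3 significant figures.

Effective surcharge at the founding depth q = γ·D_f = 16.5 × 1.58 = 26.07 kPa.
With d_w = 2.39 m < B, γ̄ = 7.99 + (2.39/3.2) × (16.5 − 7.99) = 14.346 kN/m³.
q_ult = q·N_q + 0.5·γ·B·N_γ·s_γ
     = 26.07 × 37.8 + 0.5 × 14.346 × 3.2 × 44.4 × 0.6
     = 985.45 + 611.48 = 1596.9 kPa.

q_ult ≈ 1600 kPa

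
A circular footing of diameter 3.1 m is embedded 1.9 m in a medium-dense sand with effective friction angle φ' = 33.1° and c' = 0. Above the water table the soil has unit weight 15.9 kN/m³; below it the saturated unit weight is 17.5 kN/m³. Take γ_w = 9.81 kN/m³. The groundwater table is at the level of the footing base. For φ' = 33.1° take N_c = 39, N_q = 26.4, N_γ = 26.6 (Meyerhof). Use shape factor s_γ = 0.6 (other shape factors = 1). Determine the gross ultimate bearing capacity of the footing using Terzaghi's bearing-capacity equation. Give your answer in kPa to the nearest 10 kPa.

q = γ·D_f = 15.9 × 1.9 = 30.21 kPa.
For the ½γBN_γ term take γ' = 17.5 − 9.81 = 7.69 kN/m³ (soil below base is submerged).
q·N_q = 30.21 × 26.4 = 797.54 kPa
0.5·γ·B·N_γ·s_γ = 0.5 × 7.69 × 3.1 × 26.6 × 0.6 = 190.24 kPa
q_ult = 797.54 + 190.24 = 987.78 kPa.

q_ult ≈ 990 kPa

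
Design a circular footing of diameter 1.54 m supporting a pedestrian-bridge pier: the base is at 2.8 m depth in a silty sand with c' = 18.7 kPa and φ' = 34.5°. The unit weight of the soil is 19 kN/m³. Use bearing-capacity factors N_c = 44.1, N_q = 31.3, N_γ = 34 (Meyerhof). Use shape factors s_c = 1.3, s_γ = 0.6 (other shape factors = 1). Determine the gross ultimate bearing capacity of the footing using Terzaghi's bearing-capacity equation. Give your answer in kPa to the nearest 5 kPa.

Overburden at base level: q = 19 × 2.8 = 53.2 kPa.
Cohesion term c·N_c·s_c = 18.7 × 44.1 × 1.3 = 1072.1 kPa; surcharge term q·N_q = 53.2 × 31.3 = 1665.2 kPa; self-weight term 0.5·γ·B·N_γ·s_γ = 0.5 × 19 × 1.54 × 34 × 0.6 = 298.45 kPa.
q_ult = 1072.1 + 1665.2 + 298.45 = 3035.7 kPa.

q_ult ≈ 3035 kPa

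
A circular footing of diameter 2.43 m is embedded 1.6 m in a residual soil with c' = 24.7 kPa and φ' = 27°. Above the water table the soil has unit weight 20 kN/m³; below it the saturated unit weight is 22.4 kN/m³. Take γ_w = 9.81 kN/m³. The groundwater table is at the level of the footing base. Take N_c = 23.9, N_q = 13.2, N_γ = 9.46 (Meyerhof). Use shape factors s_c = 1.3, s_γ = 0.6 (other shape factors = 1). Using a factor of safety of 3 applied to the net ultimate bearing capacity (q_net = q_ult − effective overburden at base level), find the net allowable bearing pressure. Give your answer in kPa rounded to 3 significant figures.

Effective surcharge at the founding depth q = γ·D_f = 20 × 1.6 = 32 kPa.
The water table coincides with the base, so in the self-weight term γ → γ' = 12.59 kN/m³.
q_ult = c·N_c·s_c + q·N_q + 0.5·γ·B·N_γ·s_γ
     = 24.7 × 23.9 × 1.3 + 32 × 13.2 + 0.5 × 12.59 × 2.43 × 9.46 × 0.6
     = 767.43 + 422.4 + 86.825 = 1276.7 kPa.
Net ultimate: q_net = 1276.7 − 32 = 1244.7 kPa.
q_all(net) = 1244.7 / 3 = 414.88 kPa.

q_all(net) ≈ 415 kPa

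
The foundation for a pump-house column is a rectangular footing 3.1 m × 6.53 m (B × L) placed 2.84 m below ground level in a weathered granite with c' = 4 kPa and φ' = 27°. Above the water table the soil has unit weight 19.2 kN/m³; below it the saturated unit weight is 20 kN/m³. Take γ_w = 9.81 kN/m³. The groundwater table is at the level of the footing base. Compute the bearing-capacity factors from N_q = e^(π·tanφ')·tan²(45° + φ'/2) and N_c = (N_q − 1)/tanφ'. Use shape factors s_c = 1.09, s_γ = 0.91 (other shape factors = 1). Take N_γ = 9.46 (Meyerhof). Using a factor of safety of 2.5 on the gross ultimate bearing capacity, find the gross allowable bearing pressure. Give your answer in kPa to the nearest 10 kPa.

N_q = e^(π·tan27°)·tan²(58.5°) = 13.2; N_c = (N_q − 1)/tanφ' = 23.94.
Overburden at base level: q = 19.2 × 2.84 = 54.528 kPa.
Below the base the soil is submerged, so the ½γBN_γ term uses γ' = 20 − 9.81 = 10.19 kN/m³.
Cohesion term c·N_c·s_c = 4 × 23.942 × 1.09 = 104.39 kPa; surcharge term q·N_q = 54.528 × 13.199 = 719.72 kPa; self-weight term 0.5·γ·B·N_γ·s_γ = 0.5 × 10.19 × 3.1 × 9.46 × 0.91 = 135.97 kPa.
q_ult = 104.39 + 719.72 + 135.97 = 960.08 kPa.
q_all = 960.08 / 2.5 = 384.03 kPa.

q_all ≈ 380 kPa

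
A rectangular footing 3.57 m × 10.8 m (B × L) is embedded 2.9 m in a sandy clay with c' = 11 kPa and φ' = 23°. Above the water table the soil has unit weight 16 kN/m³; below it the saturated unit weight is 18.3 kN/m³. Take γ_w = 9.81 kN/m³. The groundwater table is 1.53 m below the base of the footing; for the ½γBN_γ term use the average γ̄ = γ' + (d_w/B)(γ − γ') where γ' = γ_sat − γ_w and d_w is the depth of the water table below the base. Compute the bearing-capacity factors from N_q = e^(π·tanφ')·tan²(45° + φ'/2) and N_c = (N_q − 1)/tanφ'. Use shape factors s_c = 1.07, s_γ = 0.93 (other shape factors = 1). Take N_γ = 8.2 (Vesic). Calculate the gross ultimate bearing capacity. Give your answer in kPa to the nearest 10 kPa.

q_ult ≈ 770 kPa

tan23° = 0.4245, so N_q = e^(π×0.4245)·tan²(56.5°) = 3.794 × 2.283 = 8.66.
N_c = (8.66 − 1)/tan23° = 18.05.
q = γ·D_f = 16 × 2.9 = 46.4 kPa.
γ' = 8.49 kN/m³; averaging over the depth B below the base, γ̄ = γ' + (d_w/B)(γ − γ') = 11.709 kN/m³.
c·N_c·s_c = 11 × 18.049 × 1.07 = 212.43 kPa
q·N_q = 46.4 × 8.6612 = 401.88 kPa
0.5·γ·B·N_γ·s_γ = 0.5 × 11.709 × 3.57 × 8.2 × 0.93 = 159.38 kPa
q_ult = 212.43 + 401.88 + 159.38 = 773.69 kPa.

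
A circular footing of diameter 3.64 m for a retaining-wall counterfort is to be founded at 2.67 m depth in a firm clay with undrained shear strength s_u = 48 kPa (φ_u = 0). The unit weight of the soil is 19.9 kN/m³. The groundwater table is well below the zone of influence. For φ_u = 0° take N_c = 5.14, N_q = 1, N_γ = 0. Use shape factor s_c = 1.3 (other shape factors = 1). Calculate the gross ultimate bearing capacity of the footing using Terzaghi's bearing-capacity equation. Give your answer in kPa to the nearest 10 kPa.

q_ult ≈ 370 kPa

Overburden at base level: q = 19.9 × 2.67 = 53.133 kPa.
Cohesion term c·N_c·s_c = 48 × 5.14 × 1.3 = 320.74 kPa; surcharge term q·N_q = 53.133 × 1 = 53.133 kPa.
q_ult = 320.74 + 53.133 = 373.87 kPa.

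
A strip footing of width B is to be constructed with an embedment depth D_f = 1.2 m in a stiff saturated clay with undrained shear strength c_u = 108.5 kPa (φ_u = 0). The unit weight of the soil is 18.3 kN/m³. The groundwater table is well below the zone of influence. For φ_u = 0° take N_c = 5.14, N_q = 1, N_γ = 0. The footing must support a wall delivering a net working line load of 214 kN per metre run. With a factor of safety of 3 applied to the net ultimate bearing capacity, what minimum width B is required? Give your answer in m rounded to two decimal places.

q = γ·D_f = 18.3 × 1.2 = 21.96 kPa.
c·N_c = 108.5 × 5.14 = 557.69 kPa
q·N_q = 21.96 × 1 = 21.96 kPa
q_ult = 557.69 + 21.96 = 579.65 kPa.
For φ = 0 the ½γBN_γ term vanishes, so q_ult is independent of B. q_net = 579.65 − 21.96 = 557.69 kPa; q_all(net) = 557.69/3 = 185.9 kPa.
Required width B = w / q_all(net) = 214 / 185.9 = 1.151 m.

B = 1.15 m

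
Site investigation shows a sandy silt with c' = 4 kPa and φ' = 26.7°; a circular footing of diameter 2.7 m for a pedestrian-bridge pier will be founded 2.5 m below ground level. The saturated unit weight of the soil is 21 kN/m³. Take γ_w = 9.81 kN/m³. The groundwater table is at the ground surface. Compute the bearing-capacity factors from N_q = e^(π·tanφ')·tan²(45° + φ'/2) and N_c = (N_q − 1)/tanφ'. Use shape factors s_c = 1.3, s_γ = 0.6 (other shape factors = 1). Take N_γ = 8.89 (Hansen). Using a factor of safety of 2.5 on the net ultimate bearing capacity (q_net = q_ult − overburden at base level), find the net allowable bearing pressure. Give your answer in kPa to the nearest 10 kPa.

q_all(net) ≈ 210 kPa

N_q = e^(π·tan26.7°)·tan²(58.35°) = 12.78; N_c = (N_q − 1)/tanφ' = 23.42.
γ' = 21 − 9.81 = 11.19 kN/m³ (submerged throughout). q = 11.19 × 2.5 = 27.975 kPa; the same γ' applies in the ½γBN_γ term.
c·N_c·s_c = 4 × 23.419 × 1.3 = 121.78 kPa
q·N_q = 27.975 × 12.778 = 357.47 kPa
0.5·γ·B·N_γ·s_γ = 0.5 × 11.19 × 2.7 × 8.89 × 0.6 = 80.578 kPa
q_ult = 121.78 + 357.47 + 80.578 = 559.83 kPa.
q_net = 559.83 − 27.975 = 531.85 kPa.
q_all(net) = 531.85 / 2.5 = 212.74 kPa.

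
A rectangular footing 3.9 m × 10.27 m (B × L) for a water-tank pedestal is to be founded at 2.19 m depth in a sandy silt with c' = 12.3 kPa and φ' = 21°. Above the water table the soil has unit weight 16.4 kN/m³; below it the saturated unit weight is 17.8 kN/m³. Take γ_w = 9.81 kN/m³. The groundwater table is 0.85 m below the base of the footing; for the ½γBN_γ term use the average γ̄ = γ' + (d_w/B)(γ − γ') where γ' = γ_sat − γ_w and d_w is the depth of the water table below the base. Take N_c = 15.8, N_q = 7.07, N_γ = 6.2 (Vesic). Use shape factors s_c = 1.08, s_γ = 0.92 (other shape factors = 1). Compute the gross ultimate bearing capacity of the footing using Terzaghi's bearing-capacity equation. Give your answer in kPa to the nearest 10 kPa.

q_ult ≈ 570 kPa

Overburden at base level: q = 16.4 × 2.19 = 35.916 kPa.
The water table is 0.85 m below the base (< B = 3.9 m), so the ½γBN_γ term uses γ̄ = γ' + (d_w/B)(γ − γ') = 7.99 + (0.85/3.9)(16.4 − 7.99) = 9.8229 kN/m³.
Cohesion term c·N_c·s_c = 12.3 × 15.8 × 1.08 = 209.89 kPa; surcharge term q·N_q = 35.916 × 7.07 = 253.93 kPa; self-weight term 0.5·γ·B·N_γ·s_γ = 0.5 × 9.8229 × 3.9 × 6.2 × 0.92 = 109.26 kPa.
q_ult = 209.89 + 253.93 + 109.26 = 573.07 kPa.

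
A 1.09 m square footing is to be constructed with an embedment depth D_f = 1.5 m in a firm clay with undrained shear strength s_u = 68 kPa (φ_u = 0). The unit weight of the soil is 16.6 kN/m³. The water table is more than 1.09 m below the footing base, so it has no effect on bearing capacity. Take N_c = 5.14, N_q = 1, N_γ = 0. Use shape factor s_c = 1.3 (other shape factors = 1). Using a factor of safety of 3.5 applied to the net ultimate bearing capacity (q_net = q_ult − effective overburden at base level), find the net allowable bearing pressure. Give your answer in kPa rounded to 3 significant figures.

Effective surcharge at the founding depth q = γ·D_f = 16.6 × 1.5 = 24.9 kPa.
q_ult = c·N_c·s_c + q·N_q
     = 68 × 5.14 × 1.3 + 24.9 × 1
     = 454.38 + 24.9 = 479.28 kPa.
Net ultimate: q_net = 479.28 − 24.9 = 454.38 kPa.
q_all(net) = 454.38 / 3.5 = 129.82 kPa.

q_all(net) ≈ 130 kPa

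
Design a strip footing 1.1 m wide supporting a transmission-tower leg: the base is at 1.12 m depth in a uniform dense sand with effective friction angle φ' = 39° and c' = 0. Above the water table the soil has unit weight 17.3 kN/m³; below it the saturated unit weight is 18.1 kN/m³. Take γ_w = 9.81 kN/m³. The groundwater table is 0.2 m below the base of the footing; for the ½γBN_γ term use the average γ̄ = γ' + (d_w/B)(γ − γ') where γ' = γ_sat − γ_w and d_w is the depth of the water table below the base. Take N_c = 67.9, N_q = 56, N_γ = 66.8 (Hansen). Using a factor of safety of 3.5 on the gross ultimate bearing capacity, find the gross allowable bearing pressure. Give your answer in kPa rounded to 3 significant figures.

q = γ·D_f = 17.3 × 1.12 = 19.376 kPa.
γ' = 8.29 kN/m³; averaging over the depth B below the base, γ̄ = γ' + (d_w/B)(γ − γ') = 9.9282 kN/m³.
q·N_q = 19.376 × 56 = 1085.1 kPa
0.5·γ·B·N_γ = 0.5 × 9.9282 × 1.1 × 66.8 = 364.76 kPa
q_ult = 1085.1 + 364.76 = 1449.8 kPa.
q_all = 1449.8 / 3.5 = 414.23 kPa.

q_all ≈ 414 kPa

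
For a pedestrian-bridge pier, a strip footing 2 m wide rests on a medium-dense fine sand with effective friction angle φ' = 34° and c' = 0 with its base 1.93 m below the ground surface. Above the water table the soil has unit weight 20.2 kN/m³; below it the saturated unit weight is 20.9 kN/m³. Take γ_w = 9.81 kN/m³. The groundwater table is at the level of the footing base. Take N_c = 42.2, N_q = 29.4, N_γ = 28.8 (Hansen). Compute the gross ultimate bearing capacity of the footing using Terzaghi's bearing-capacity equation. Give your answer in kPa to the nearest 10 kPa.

q_ult ≈ 1470 kPa

Overburden at base level: q = 20.2 × 1.93 = 38.986 kPa.
Below the base the soil is submerged, so the ½γBN_γ term uses γ' = 20.9 − 9.81 = 11.09 kN/m³.
Surcharge term q·N_q = 38.986 × 29.4 = 1146.2 kPa; self-weight term 0.5·γ·B·N_γ = 0.5 × 11.09 × 2 × 28.8 = 319.39 kPa.
q_ult = 1146.2 + 319.39 = 1465.6 kPa.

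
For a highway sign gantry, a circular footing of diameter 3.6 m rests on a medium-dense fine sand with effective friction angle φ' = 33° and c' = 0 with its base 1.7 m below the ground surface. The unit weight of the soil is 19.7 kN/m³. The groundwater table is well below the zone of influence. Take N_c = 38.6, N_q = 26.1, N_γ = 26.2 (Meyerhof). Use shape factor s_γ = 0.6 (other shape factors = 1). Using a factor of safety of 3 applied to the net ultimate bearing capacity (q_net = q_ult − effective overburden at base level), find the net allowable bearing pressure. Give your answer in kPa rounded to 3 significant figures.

q_all(net) ≈ 466 kPa

Overburden at base level: q = 19.7 × 1.7 = 33.49 kPa.
Surcharge term q·N_q = 33.49 × 26.1 = 874.09 kPa; self-weight term 0.5·γ·B·N_γ·s_γ = 0.5 × 19.7 × 3.6 × 26.2 × 0.6 = 557.43 kPa.
q_ult = 874.09 + 557.43 = 1431.5 kPa.
Net ultimate: q_net = 1431.5 − 33.49 = 1398 kPa.
q_all(net) = 1398 / 3 = 466.01 kPa.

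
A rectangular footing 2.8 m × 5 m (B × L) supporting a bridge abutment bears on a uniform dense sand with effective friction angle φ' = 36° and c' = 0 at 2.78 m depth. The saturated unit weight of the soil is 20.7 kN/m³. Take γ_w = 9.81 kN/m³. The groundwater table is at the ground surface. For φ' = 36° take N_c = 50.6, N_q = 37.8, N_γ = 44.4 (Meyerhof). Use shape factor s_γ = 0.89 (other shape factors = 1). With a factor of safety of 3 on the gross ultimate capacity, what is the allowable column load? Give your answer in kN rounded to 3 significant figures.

P_all ≈ 8150 kN

Water table at ground surface, so effective unit weight γ' = 20.7 − 9.81 = 10.89 kN/m³ is used throughout; overburden q = 10.89 × 2.78 = 30.274 kPa; the same γ' applies in the ½γBN_γ term.
Surcharge term q·N_q = 30.274 × 37.8 = 1144.4 kPa; self-weight term 0.5·γ·B·N_γ·s_γ = 0.5 × 10.89 × 2.8 × 44.4 × 0.89 = 602.46 kPa.
q_ult = 1144.4 + 602.46 = 1746.8 kPa.
Gross allowable pressure q_all = 1746.8 / 3 = 582.28 kPa.
Footing area = 14 m², so allowable column load = 582.28 × 14 = 8151.9 kN.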